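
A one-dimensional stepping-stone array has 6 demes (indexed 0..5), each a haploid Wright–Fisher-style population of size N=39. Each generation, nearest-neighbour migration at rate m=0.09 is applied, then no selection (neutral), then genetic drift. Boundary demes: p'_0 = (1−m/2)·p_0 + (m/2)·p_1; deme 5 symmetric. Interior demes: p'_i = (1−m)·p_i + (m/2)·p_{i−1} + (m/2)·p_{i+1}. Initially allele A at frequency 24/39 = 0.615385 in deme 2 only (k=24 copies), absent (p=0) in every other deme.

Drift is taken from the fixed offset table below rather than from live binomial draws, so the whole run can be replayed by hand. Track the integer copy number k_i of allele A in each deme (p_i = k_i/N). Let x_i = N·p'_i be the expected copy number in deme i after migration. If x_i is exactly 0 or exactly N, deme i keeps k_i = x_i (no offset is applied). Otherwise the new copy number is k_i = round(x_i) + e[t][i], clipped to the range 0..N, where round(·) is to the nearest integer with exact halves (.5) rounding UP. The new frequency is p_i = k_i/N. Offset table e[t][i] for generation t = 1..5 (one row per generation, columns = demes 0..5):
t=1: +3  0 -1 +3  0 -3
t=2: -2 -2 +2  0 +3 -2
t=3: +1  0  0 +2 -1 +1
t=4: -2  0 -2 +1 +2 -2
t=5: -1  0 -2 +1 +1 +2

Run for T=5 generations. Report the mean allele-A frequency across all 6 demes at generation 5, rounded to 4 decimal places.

0.1410

t=0: k=[0 0 24 0 0 0]
t=1: x=[0.0000 1.0800 21.8400 1.0800 0.0000 0.0000] k=[0 1 21 4 0 0]
t=2: x=[0.0450 1.8550 19.3350 4.5850 0.1800 0.0000] k=[0 0 21 5 3 0]
t=3: x=[0.0000 0.9450 19.3350 5.6300 2.9550 0.1350] k=[0 1 19 8 2 1]
t=4: x=[0.0450 1.7650 17.6950 8.2250 2.2250 1.0450] k=[0 2 16 9 4 0]
t=5: x=[0.0900 2.5400 15.0550 9.0900 4.0450 0.1800] k=[0 3 13 10 5 2]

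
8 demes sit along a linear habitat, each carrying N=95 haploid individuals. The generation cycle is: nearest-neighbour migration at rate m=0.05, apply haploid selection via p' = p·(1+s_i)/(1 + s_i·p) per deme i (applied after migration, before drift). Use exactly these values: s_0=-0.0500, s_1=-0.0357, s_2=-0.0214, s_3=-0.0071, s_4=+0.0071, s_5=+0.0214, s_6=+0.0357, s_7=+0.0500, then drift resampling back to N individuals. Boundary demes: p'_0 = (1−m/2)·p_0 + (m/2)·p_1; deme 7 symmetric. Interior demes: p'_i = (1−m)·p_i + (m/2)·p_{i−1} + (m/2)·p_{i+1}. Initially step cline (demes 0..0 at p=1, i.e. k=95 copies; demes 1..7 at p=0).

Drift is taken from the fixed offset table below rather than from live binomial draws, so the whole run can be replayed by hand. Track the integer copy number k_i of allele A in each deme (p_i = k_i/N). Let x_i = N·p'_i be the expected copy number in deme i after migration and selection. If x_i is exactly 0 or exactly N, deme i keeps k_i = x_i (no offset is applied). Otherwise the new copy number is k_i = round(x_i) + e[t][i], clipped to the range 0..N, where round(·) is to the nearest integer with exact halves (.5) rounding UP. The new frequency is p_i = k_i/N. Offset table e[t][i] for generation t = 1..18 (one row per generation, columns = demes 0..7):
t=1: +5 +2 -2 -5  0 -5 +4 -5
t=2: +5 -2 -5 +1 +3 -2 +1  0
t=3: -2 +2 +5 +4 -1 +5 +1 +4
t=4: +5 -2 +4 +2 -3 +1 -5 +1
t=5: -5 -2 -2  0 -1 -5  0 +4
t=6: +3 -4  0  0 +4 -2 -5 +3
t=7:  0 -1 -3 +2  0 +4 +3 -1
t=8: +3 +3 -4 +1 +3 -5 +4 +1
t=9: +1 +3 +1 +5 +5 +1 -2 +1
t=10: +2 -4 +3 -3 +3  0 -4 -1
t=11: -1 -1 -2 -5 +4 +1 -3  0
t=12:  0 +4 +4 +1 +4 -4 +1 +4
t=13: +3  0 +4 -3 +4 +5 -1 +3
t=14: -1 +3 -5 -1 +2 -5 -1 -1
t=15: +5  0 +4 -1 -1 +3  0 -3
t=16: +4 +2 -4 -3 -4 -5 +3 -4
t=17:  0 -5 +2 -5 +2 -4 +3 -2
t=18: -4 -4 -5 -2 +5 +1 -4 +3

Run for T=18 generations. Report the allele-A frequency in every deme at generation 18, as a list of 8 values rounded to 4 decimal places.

[0.8000, 0.1895, 0.0316, 0.0000, 0.2526, 0.0211, 0.0211, 0.0316]

t=0: k=[95 0 0 0 0 0 0 0]
t=1: x=[92.5033 2.2923 0.0000 0.0000 0.0000 0.0000 0.0000 0.0000] k=[95 4 0 0 0 0 0 0]
t=2: x=[92.6083 5.9684 0.0979 0.0000 0.0000 0.0000 0.0000 0.0000] k=[95 4 0 0 0 0 0 0]
t=3: x=[92.6083 5.9684 0.0979 0.0000 0.0000 0.0000 0.0000 0.0000] k=[91 8 5 0 0 0 0 0]
t=4: x=[88.6267 9.6794 4.8495 0.1241 0.0000 0.0000 0.0000 0.0000] k=[94 8 9 2 0 0 0 0]
t=5: x=[91.6900 9.8494 8.6288 2.1102 0.0504 0.0000 0.0000 0.0000] k=[87 8 7 2 0 0 0 0]
t=6: x=[84.5577 9.6308 6.7629 2.0606 0.0504 0.0000 0.0000 0.0000] k=[88 6 7 2 4 0 0 0]
t=7: x=[85.5212 7.8104 6.7138 2.1599 3.8762 0.1021 0.0000 0.0000] k=[86 7 4 4 4 4 0 0]
t=8: x=[83.5172 8.6111 3.9915 3.9728 4.0272 3.9800 0.1036 0.0000] k=[87 12 0 5 7 0 4 0]
t=9: x=[84.6618 13.1575 0.4159 4.8918 6.8196 0.2809 3.9300 0.1050] k=[86 16 1 10 12 1 2 1]
t=10: x=[83.7512 16.8648 1.5663 9.7624 11.7476 1.3274 2.0181 1.0757] k=[86 13 5 7 15 1 0 0]
t=11: x=[83.6732 14.1808 5.1437 7.1030 14.5369 1.3530 0.0259 0.0000] k=[83 13 3 2 19 2 0 0]
t=12: x=[80.6357 14.0590 3.1583 2.4331 18.2541 2.4245 0.0518 0.0000] k=[81 18 7 3 22 0 1 0]
t=13: x=[78.7455 18.7470 7.0328 3.5506 21.0909 0.5872 0.9836 0.0262] k=[82 19 11 1 25 6 0 3]
t=14: x=[79.7808 19.7992 10.7422 1.8371 24.0519 6.4512 0.2330 3.0665] k=[79 23 6 1 26 1 0 2]
t=15: x=[76.8591 23.3293 6.1739 1.7378 24.8797 1.6337 0.0777 2.0454] k=[82 23 10 1 24 5 0 0]
t=16: x=[79.8844 23.5011 9.9064 1.7875 23.0734 5.4579 0.1295 0.0000] k=[84 26 6 0 19 0 3 0]
t=17: x=[81.9845 26.2538 6.2230 0.6206 18.1537 0.5617 2.9486 0.0787] k=[82 21 8 0 20 0 6 0]
t=18: x=[79.8326 21.5876 7.9657 0.6951 19.1078 0.6638 5.8909 0.1575] k=[76 18 3 0 24 2 2 3]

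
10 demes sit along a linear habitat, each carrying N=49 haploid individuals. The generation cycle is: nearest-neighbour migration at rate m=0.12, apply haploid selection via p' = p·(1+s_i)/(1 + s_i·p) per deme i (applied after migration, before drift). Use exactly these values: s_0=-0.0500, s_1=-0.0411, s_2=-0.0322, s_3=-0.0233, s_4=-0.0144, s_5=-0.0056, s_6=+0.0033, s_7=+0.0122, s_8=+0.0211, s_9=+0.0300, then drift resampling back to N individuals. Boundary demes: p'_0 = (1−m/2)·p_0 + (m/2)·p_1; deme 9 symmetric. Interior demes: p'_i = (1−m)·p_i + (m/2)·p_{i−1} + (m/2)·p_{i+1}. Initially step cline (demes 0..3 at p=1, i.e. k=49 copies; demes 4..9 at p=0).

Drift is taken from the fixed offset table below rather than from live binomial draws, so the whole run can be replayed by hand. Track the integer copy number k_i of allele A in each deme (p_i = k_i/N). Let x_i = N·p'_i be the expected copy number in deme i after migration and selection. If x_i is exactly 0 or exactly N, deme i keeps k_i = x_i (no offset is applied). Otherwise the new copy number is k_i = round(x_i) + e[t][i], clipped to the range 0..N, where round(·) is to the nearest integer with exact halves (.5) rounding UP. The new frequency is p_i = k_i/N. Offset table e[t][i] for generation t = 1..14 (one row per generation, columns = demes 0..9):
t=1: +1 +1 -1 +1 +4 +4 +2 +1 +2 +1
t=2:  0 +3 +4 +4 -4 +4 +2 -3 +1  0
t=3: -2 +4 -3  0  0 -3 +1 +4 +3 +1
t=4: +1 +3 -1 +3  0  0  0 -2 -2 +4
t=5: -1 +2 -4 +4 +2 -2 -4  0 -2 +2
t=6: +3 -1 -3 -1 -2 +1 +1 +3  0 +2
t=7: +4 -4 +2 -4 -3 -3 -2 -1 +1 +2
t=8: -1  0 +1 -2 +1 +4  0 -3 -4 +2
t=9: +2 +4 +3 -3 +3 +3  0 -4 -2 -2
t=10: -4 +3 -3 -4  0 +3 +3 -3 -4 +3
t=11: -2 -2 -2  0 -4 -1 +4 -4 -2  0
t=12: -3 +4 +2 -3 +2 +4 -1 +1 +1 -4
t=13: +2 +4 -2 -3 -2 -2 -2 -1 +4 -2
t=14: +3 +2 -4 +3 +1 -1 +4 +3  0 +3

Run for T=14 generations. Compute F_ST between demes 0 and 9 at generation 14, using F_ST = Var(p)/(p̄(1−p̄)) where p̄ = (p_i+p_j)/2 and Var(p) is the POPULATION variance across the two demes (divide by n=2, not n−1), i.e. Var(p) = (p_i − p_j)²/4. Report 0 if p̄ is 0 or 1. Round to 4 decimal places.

0.7350

t=0: k=[49 49 49 49 0 0 0 0 0 0]
t=1: x=[49.0000 49.0000 49.0000 45.9942 2.9002 0.0000 0.0000 0.0000 0.0000 0.0000] k=[49 49 49 47 7 0 0 0 0 0]
t=2: x=[49.0000 49.0000 48.8760 44.6270 8.8741 0.4177 0.0000 0.0000 0.0000 0.0000] k=[49 49 49 49 5 4 0 0 0 0]
t=3: x=[49.0000 49.0000 49.0000 46.3005 7.4875 3.8003 0.2408 0.0000 0.0000 0.0000] k=[49 49 49 46 7 1 1 0 0 0]
t=4: x=[49.0000 49.0000 48.8140 43.7301 8.8741 1.3526 0.9430 0.0607 0.0000 0.0000] k=[49 49 48 47 9 1 1 0 0 0]
t=5: x=[49.0000 48.9374 47.9674 44.6882 10.6784 1.4720 0.9430 0.0607 0.0000 0.0000] k=[49 49 44 49 13 0 0 0 0 0]
t=6: x=[49.0000 48.6872 44.4671 46.4843 14.2331 0.7757 0.0000 0.0000 0.0000 0.0000] k=[49 48 41 45 12 2 0 0 0 0]
t=7: x=[48.9368 47.5834 41.4534 42.6508 13.2394 2.4668 0.1204 0.0000 0.0000 0.0000] k=[49 44 43 39 10 0 0 0 0 0]
t=8: x=[48.6843 44.0566 42.6411 37.2912 11.0156 0.5967 0.0000 0.0000 0.0000 0.0000] k=[48 44 44 35 12 5 0 0 0 0]
t=9: x=[47.6965 44.0566 43.2971 33.9150 12.8222 5.0943 0.3010 0.0000 0.0000 0.0000] k=[49 48 46 31 16 8 0 0 0 0]
t=10: x=[48.9368 47.8956 45.1042 30.7307 16.2620 7.9625 0.4816 0.0000 0.0000 0.0000] k=[45 49 42 27 16 11 3 0 0 0]
t=11: x=[45.0580 48.3121 41.3102 26.9544 16.2023 10.7727 3.3102 0.1822 0.0000 0.0000] k=[43 46 39 27 12 10 7 0 0 0]
t=12: x=[42.9117 45.2575 38.4312 26.5335 12.6435 9.8956 6.7792 0.4251 0.0000 0.0000] k=[40 49 40 24 15 14 6 1 0 0]
t=13: x=[40.1749 47.8748 39.3284 24.1312 15.3268 13.5249 6.1978 1.2547 0.0613 0.0000] k=[42 49 37 21 13 12 4 0 4 0]
t=14: x=[42.1223 47.8123 36.4570 21.1960 13.2791 11.5304 4.2528 0.4858 3.5888 0.2472] k=[45 49 32 24 14 11 8 3 4 3]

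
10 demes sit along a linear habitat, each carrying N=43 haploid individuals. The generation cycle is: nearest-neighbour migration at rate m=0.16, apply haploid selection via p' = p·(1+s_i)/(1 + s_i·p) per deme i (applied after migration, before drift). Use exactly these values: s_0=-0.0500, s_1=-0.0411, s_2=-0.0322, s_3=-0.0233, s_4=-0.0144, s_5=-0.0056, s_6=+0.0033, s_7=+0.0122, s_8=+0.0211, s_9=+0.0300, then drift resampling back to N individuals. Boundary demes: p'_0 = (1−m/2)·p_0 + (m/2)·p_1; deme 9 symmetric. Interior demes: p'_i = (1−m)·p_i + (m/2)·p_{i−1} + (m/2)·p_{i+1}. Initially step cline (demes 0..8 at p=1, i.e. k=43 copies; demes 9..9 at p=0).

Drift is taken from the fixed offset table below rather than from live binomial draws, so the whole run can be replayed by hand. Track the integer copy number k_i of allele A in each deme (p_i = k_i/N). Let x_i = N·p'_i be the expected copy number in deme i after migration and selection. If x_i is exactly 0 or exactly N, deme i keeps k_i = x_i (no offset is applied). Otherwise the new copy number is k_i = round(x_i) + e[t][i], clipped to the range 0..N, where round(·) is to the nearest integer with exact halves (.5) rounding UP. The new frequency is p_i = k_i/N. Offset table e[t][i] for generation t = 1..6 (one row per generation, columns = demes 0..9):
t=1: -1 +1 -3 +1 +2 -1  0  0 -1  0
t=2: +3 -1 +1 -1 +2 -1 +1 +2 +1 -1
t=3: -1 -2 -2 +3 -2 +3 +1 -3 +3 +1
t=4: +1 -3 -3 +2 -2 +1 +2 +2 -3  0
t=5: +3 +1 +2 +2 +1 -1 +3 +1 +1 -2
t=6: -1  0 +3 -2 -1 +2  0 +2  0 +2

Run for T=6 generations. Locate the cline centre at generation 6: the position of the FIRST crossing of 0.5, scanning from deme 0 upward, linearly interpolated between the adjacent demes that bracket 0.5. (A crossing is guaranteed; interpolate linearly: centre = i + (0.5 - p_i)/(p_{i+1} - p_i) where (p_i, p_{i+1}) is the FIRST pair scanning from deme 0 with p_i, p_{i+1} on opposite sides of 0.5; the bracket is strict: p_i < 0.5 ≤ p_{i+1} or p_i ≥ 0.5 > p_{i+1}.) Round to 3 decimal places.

8.719

t=0: k=[43 43 43 43 43 43 43 43 43 0]
t=1: x=[43.0000 43.0000 43.0000 43.0000 43.0000 43.0000 43.0000 43.0000 39.6255 3.5347] k=[43 43 43 43 43 43 43 43 39 4]
t=2: x=[43.0000 43.0000 43.0000 43.0000 43.0000 43.0000 43.0000 42.6838 36.6341 6.9709] k=[43 43 43 43 43 43 43 43 38 6]
t=3: x=[43.0000 43.0000 43.0000 43.0000 43.0000 43.0000 43.0000 42.6048 35.9637 8.7645] k=[43 43 43 43 43 43 43 40 39 10]
t=4: x=[43.0000 43.0000 43.0000 43.0000 43.0000 43.0000 42.7608 40.1920 36.8706 12.5815] k=[43 43 43 43 43 43 43 42 34 13]
t=5: x=[43.0000 43.0000 43.0000 43.0000 43.0000 43.0000 42.9203 41.4581 33.1198 14.9671] k=[43 43 43 43 43 43 43 42 34 13]
t=6: x=[43.0000 43.0000 43.0000 43.0000 43.0000 43.0000 42.9203 41.4581 33.1198 14.9671] k=[43 43 43 43 43 43 43 43 33 17]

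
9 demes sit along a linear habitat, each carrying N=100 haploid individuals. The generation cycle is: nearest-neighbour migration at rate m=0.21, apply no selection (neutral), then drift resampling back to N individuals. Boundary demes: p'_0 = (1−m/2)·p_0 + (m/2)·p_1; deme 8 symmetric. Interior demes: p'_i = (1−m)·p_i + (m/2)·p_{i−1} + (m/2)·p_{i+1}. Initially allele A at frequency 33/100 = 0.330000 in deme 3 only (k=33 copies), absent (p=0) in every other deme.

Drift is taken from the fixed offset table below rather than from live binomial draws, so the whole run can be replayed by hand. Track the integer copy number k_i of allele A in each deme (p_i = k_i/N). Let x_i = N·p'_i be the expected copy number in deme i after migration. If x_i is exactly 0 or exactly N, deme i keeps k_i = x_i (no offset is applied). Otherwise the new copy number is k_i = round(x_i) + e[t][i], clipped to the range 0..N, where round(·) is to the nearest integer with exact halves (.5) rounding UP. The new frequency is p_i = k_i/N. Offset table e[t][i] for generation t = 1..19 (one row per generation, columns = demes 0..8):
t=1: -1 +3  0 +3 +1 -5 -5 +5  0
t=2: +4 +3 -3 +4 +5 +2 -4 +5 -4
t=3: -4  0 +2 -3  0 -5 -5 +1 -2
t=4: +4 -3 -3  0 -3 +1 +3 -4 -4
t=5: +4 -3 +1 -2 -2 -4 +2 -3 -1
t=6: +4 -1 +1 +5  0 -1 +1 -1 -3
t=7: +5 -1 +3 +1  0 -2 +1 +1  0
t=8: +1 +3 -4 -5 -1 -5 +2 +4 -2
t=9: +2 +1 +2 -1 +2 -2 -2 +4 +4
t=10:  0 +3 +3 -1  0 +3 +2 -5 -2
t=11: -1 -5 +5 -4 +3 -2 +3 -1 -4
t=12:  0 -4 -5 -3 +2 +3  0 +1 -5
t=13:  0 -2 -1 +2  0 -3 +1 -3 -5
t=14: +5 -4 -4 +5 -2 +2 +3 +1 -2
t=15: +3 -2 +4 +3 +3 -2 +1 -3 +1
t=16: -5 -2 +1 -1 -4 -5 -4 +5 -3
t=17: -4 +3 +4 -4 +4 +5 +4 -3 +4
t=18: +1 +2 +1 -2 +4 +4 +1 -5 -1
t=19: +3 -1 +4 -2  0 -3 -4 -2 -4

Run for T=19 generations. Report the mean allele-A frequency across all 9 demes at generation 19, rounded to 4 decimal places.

0.0744

t=0: k=[0 0 0 33 0 0 0 0 0]
t=1: x=[0.0000 0.0000 3.4650 26.0700 3.4650 0.0000 0.0000 0.0000 0.0000] k=[0 0 3 29 4 0 0 0 0]
t=2: x=[0.0000 0.3150 5.4150 23.6450 6.2050 0.4200 0.0000 0.0000 0.0000] k=[0 3 2 28 11 2 0 0 0]
t=3: x=[0.3150 2.5800 4.8350 23.4850 11.8400 2.7350 0.2100 0.0000 0.0000] k=[0 3 7 20 12 0 0 0 0]
t=4: x=[0.3150 3.1050 7.9450 17.7950 11.5800 1.2600 0.0000 0.0000 0.0000] k=[4 0 5 18 9 2 0 0 0]
t=5: x=[3.5800 0.9450 5.8400 15.6900 9.2100 2.5250 0.2100 0.0000 0.0000] k=[8 0 7 14 7 0 2 0 0]
t=6: x=[7.1600 1.5750 7.0000 12.5300 7.0000 0.9450 1.5800 0.2100 0.0000] k=[11 1 8 18 7 0 3 0 0]
t=7: x=[9.9500 2.7850 8.3150 15.7950 7.4200 1.0500 2.3700 0.3150 0.0000] k=[15 2 11 17 7 0 3 1 0]
t=8: x=[13.6350 4.3100 10.6850 15.3200 7.3150 1.0500 2.4750 1.1050 0.1050] k=[15 7 7 10 6 0 4 5 0]
t=9: x=[14.1600 7.8400 7.3150 9.2650 5.7900 1.0500 3.6850 4.3700 0.5250] k=[16 9 9 8 8 0 2 8 5]
t=10: x=[15.2650 9.7350 8.8950 8.1050 7.1600 1.0500 2.4200 7.0550 5.3150] k=[15 13 12 7 7 4 4 2 3]
t=11: x=[14.7900 13.1050 11.5800 7.5250 6.6850 4.3150 3.7900 2.3150 2.8950] k=[14 8 17 4 10 2 7 1 0]
t=12: x=[13.3700 9.5750 14.6900 5.9950 8.5300 3.3650 5.8450 1.5250 0.1050] k=[13 6 10 3 11 6 6 3 0]
t=13: x=[12.2650 7.1550 8.8450 4.5750 9.6350 6.5250 5.6850 3.0000 0.3150] k=[12 5 8 7 10 4 7 0 0]
t=14: x=[11.2650 6.0500 7.5800 7.4200 9.0550 4.9450 5.9500 0.7350 0.0000] k=[16 2 4 12 7 7 9 2 0]
t=15: x=[14.5300 3.6800 4.6300 10.6350 7.5250 7.2100 8.0550 2.5250 0.2100] k=[18 2 9 14 11 5 9 0 1]
t=16: x=[16.3200 4.4150 8.7900 13.1600 10.6850 6.0500 7.6350 1.0500 0.8950] k=[11 2 10 12 7 1 4 6 0]
t=17: x=[10.0550 3.7850 9.3700 11.2650 6.8950 1.9450 3.8950 5.1600 0.6300] k=[6 7 13 7 11 7 8 2 5]
t=18: x=[6.1050 7.5250 11.7400 8.0500 10.1600 7.5250 7.2650 2.9450 4.6850] k=[7 10 13 6 14 12 8 0 4]
t=19: x=[7.3150 10.0000 11.9500 7.5750 12.9500 11.7900 7.5800 1.2600 3.5800] k=[10 9 16 6 13 9 4 0 0]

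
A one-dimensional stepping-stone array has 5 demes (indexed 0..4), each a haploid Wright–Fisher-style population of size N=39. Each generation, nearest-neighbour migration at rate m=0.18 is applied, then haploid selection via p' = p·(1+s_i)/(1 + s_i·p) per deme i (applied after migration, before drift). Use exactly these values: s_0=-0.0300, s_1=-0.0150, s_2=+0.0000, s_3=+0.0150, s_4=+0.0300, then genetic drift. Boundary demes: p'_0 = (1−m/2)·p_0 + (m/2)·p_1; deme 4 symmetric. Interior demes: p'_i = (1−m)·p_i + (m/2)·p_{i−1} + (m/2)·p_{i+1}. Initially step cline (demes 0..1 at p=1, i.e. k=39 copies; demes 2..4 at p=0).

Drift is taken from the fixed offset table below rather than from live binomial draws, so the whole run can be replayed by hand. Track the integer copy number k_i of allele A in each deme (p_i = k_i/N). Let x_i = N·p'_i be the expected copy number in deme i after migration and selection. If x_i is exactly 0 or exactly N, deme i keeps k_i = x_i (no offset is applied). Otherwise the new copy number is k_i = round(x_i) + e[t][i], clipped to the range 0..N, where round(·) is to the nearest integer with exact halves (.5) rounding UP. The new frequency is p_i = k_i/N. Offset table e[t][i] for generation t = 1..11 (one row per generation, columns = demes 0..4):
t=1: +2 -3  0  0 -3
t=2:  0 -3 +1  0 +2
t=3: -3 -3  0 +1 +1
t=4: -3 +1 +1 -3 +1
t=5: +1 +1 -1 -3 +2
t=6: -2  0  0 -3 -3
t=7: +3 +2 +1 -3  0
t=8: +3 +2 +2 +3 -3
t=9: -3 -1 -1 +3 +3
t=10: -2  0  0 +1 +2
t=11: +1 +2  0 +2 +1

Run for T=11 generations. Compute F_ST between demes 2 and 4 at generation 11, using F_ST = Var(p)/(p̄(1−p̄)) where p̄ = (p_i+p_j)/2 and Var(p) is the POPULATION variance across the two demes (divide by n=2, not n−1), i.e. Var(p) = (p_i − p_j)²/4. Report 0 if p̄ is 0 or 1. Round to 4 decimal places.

0.0333

t=0: k=[39 39 0 0 0]
t=1: x=[39.0000 35.4414 3.5100 0.0000 0.0000] k=[39 32 4 0 0]
t=2: x=[38.3508 30.0058 6.1600 0.3653 0.0000] k=[38 27 7 0 0]
t=3: x=[36.9517 26.0597 8.1700 0.6393 0.0000] k=[34 23 8 2 0]
t=4: x=[32.8539 22.4963 8.8100 2.3932 0.1854] k=[30 23 10 0 1]
t=5: x=[29.1474 22.3159 10.2700 1.0045 0.9366] k=[30 23 9 0 3]
t=6: x=[29.1474 22.2257 9.4500 1.0957 2.8060] k=[27 22 9 0 0]
t=7: x=[26.2904 21.1338 9.3600 0.8219 0.0000] k=[29 23 10 0 0]
t=8: x=[28.2241 22.2257 10.2700 0.9132 0.0000] k=[31 24 12 4 0]
t=9: x=[30.1636 23.4088 12.3600 4.4180 0.3707] k=[27 22 11 7 3]
t=10: x=[26.2904 21.3140 11.6300 7.0859 3.4519] k=[24 21 12 8 5]
t=11: x=[23.4461 20.3129 12.4500 8.1859 5.4062] k=[24 22 12 10 6]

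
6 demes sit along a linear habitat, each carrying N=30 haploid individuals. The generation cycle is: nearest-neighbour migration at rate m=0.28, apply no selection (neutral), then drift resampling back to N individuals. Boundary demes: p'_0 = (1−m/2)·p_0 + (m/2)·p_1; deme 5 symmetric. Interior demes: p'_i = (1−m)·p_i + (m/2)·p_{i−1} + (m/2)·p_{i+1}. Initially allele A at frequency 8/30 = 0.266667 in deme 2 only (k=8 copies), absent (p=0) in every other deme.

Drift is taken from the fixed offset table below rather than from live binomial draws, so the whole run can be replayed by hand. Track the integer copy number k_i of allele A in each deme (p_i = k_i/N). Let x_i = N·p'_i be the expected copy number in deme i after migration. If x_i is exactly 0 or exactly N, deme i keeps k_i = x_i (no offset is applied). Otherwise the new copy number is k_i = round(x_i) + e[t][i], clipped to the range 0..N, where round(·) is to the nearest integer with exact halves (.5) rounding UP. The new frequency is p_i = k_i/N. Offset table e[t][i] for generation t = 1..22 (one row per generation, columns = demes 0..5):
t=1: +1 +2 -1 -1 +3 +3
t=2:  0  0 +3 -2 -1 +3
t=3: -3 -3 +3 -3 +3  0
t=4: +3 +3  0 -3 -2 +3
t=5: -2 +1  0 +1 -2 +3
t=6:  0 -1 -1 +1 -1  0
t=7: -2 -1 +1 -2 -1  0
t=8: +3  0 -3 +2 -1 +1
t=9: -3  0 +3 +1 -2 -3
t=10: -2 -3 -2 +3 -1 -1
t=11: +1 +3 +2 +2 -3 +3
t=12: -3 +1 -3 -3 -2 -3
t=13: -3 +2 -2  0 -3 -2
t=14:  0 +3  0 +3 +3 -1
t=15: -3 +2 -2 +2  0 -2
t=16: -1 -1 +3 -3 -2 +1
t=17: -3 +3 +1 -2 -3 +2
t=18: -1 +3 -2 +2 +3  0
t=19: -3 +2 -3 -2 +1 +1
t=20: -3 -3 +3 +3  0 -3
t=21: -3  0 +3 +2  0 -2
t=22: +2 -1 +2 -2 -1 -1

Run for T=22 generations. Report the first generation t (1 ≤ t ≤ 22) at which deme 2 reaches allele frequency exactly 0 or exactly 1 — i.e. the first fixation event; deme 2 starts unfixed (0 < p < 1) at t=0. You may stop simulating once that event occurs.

t=0: k=[0 0 8 0 0 0]
t=1: x=[0.0000 1.1200 5.7600 1.1200 0.0000 0.0000] k=[0 3 5 0 0 0]
t=2: x=[0.4200 2.8600 4.0200 0.7000 0.0000 0.0000] k=[0 3 7 0 0 0]
t=3: x=[0.4200 3.1400 5.4600 0.9800 0.0000 0.0000] k=[0 0 8 0 0 0]
t=4: x=[0.0000 1.1200 5.7600 1.1200 0.0000 0.0000] k=[0 4 6 0 0 0]
t=5: x=[0.5600 3.7200 4.8800 0.8400 0.0000 0.0000] k=[0 5 5 2 0 0]
t=6: x=[0.7000 4.3000 4.5800 2.1400 0.2800 0.0000] k=[1 3 4 3 0 0]
t=7: x=[1.2800 2.8600 3.7200 2.7200 0.4200 0.0000] k=[0 2 5 1 0 0]
t=8: x=[0.2800 2.1400 4.0200 1.4200 0.1400 0.0000] k=[3 2 1 3 0 0]
t=9: x=[2.8600 2.0000 1.4200 2.3000 0.4200 0.0000] k=[0 2 4 3 0 0]
t=10: x=[0.2800 2.0000 3.5800 2.7200 0.4200 0.0000] k=[0 0 2 6 0 0]
t=11: x=[0.0000 0.2800 2.2800 4.6000 0.8400 0.0000] k=[0 3 4 7 0 0]
t=12: x=[0.4200 2.7200 4.2800 5.6000 0.9800 0.0000] k=[0 4 1 3 0 0]
t=13: x=[0.5600 3.0200 1.7000 2.3000 0.4200 0.0000] k=[0 5 0 2 0 0]

13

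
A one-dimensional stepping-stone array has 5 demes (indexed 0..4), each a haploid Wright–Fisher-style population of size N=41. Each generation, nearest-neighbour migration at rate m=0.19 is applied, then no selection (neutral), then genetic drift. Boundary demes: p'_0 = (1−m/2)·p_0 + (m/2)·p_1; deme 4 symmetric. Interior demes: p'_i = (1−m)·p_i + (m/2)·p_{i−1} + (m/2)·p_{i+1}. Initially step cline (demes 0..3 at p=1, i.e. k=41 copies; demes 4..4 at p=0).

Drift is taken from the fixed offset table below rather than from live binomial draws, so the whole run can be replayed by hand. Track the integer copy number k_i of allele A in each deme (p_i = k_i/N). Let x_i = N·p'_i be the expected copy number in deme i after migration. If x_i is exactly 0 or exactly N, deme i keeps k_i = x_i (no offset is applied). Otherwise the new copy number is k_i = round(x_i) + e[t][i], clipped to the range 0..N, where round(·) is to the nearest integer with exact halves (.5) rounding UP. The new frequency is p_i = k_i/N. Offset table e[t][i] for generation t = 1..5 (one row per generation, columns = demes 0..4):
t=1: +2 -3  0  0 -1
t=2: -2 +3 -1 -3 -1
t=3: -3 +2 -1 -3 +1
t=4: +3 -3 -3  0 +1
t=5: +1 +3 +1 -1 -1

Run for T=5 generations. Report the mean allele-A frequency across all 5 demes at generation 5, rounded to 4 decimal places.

t=0: k=[41 41 41 41 0]
t=1: x=[41.0000 41.0000 41.0000 37.1050 3.8950] k=[41 41 41 37 3]
t=2: x=[41.0000 41.0000 40.6200 34.1500 6.2300] k=[41 41 40 31 5]
t=3: x=[41.0000 40.9050 39.2400 29.3850 7.4700] k=[41 41 38 26 8]
t=4: x=[41.0000 40.7150 37.1450 25.4300 9.7100] k=[41 38 34 25 11]
t=5: x=[40.7150 37.9050 33.5250 24.5250 12.3300] k=[41 41 35 24 11]

0.7415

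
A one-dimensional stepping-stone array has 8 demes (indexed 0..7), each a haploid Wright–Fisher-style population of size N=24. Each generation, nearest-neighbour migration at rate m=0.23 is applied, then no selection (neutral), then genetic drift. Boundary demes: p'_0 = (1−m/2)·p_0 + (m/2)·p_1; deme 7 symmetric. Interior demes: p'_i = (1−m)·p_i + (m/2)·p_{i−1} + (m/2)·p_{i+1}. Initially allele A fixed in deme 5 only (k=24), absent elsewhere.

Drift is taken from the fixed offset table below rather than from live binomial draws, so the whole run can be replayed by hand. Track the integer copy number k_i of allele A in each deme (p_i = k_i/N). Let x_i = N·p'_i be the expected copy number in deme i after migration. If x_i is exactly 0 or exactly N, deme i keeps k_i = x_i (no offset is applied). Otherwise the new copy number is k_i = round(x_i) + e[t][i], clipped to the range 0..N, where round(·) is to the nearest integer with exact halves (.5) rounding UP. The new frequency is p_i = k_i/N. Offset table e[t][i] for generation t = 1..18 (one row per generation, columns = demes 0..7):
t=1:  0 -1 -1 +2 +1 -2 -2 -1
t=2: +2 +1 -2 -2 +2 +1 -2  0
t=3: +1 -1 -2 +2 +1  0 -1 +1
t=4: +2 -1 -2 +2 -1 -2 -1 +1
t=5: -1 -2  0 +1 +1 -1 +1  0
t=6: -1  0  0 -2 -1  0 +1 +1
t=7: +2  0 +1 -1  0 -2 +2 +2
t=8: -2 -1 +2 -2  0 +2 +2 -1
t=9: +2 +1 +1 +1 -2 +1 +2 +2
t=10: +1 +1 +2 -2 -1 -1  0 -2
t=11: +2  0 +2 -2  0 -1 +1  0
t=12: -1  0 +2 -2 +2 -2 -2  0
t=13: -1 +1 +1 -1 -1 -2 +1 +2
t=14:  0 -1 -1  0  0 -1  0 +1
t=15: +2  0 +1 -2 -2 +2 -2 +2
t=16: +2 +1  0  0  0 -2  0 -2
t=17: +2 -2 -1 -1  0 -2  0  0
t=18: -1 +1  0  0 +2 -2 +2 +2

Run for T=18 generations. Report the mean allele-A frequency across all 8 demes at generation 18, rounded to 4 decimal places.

0.1615

t=0: k=[0 0 0 0 0 24 0 0]
t=1: x=[0.0000 0.0000 0.0000 0.0000 2.7600 18.4800 2.7600 0.0000] k=[0 0 0 0 4 16 1 0]
t=2: x=[0.0000 0.0000 0.0000 0.4600 4.9200 12.8950 2.6100 0.1150] k=[0 0 0 0 7 14 1 0]
t=3: x=[0.0000 0.0000 0.0000 0.8050 7.0000 11.7000 2.3800 0.1150] k=[0 0 0 3 8 12 1 1]
t=4: x=[0.0000 0.0000 0.3450 3.2300 7.8850 10.2750 2.2650 1.0000] k=[0 0 0 5 7 8 1 2]
t=5: x=[0.0000 0.0000 0.5750 4.6550 6.8850 7.0800 1.9200 1.8850] k=[0 0 1 6 8 6 3 2]
t=6: x=[0.0000 0.1150 1.4600 5.6550 7.5400 5.8850 3.2300 2.1150] k=[0 0 1 4 7 6 4 3]
t=7: x=[0.0000 0.1150 1.2300 4.0000 6.5400 5.8850 4.1150 3.1150] k=[0 0 2 3 7 4 6 5]
t=8: x=[0.0000 0.2300 1.8850 3.3450 6.1950 4.5750 5.6550 5.1150] k=[0 0 4 1 6 7 8 4]
t=9: x=[0.0000 0.4600 3.1950 1.9200 5.5400 7.0000 7.4250 4.4600] k=[0 1 4 3 4 8 9 6]
t=10: x=[0.1150 1.2300 3.5400 3.2300 4.3450 7.6550 8.5400 6.3450] k=[1 2 6 1 3 7 9 4]
t=11: x=[1.1150 2.3450 4.9650 1.8050 3.2300 6.7700 8.1950 4.5750] k=[3 2 7 0 3 6 9 5]
t=12: x=[2.8850 2.6900 5.6200 1.1500 3.0000 6.0000 8.1950 5.4600] k=[2 3 8 0 5 4 6 5]
t=13: x=[2.1150 3.4600 6.5050 1.4950 4.3100 4.3450 5.6550 5.1150] k=[1 4 8 0 3 2 7 7]
t=14: x=[1.3450 4.1150 6.6200 1.2650 2.5400 2.6900 6.4250 7.0000] k=[1 3 6 1 3 2 6 8]
t=15: x=[1.2300 3.1150 5.0800 1.8050 2.6550 2.5750 5.7700 7.7700] k=[3 3 6 0 1 5 4 10]
t=16: x=[3.0000 3.3450 4.9650 0.8050 1.3450 4.4250 4.8050 9.3100] k=[5 4 5 1 1 2 5 7]
t=17: x=[4.8850 4.2300 4.4250 1.4600 1.1150 2.2300 4.8850 6.7700] k=[7 2 3 0 1 0 5 7]
t=18: x=[6.4250 2.6900 2.5400 0.4600 0.7700 0.6900 4.6550 6.7700] k=[5 4 3 0 3 0 7 9]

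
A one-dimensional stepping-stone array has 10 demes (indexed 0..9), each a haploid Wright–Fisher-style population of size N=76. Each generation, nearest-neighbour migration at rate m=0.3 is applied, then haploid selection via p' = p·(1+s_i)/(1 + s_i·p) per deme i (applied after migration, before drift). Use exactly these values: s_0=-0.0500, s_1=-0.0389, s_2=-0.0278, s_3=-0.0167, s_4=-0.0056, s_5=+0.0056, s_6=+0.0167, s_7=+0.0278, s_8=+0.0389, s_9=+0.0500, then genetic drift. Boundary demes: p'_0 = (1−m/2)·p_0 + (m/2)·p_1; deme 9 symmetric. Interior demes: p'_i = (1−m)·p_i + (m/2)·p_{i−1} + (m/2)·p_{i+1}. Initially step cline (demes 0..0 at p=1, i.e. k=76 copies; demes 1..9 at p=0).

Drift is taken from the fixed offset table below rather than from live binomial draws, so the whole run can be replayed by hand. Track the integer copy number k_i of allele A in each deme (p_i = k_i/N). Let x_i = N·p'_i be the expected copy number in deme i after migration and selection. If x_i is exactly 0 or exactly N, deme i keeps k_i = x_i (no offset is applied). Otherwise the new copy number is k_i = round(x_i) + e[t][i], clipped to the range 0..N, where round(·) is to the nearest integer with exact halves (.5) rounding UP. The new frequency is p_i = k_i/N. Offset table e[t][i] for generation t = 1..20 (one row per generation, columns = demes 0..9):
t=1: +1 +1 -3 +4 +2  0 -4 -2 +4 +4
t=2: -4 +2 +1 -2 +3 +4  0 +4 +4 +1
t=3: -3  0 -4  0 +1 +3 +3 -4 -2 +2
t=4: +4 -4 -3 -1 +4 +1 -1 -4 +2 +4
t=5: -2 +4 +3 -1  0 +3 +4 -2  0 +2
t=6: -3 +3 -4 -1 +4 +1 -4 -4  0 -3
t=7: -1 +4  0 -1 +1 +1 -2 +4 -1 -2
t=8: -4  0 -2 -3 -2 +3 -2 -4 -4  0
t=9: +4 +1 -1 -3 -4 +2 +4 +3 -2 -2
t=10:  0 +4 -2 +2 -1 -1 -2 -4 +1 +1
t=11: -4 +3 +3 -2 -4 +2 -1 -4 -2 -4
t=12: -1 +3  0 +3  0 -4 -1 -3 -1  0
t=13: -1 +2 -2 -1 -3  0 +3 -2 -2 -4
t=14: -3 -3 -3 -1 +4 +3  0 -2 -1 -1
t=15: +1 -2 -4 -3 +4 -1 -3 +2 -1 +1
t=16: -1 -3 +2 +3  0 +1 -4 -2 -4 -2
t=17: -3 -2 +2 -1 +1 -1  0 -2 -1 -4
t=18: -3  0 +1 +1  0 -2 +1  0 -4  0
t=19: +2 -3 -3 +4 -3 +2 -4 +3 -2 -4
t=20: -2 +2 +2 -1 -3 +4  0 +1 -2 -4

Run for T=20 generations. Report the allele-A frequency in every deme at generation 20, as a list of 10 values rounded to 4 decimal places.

t=0: k=[76 0 0 0 0 0 0 0 0 0]
t=1: x=[64.0940 11.0208 0.0000 0.0000 0.0000 0.0000 0.0000 0.0000 0.0000 0.0000] k=[65 12 0 0 0 0 0 0 0 0]
t=2: x=[56.3110 17.6075 1.7511 0.0000 0.0000 0.0000 0.0000 0.0000 0.0000 0.0000] k=[52 20 3 0 0 0 0 0 0 0]
t=3: x=[46.2770 21.6308 4.9675 0.4425 0.0000 0.0000 0.0000 0.0000 0.0000 0.0000] k=[43 22 1 0 0 0 0 0 0 0]
t=4: x=[38.8767 21.3850 3.8945 0.1475 0.0000 0.0000 0.0000 0.0000 0.0000 0.0000] k=[43 17 1 0 0 0 0 0 0 0]
t=5: x=[38.1257 17.9503 3.1634 0.1475 0.0000 0.0000 0.0000 0.0000 0.0000 0.0000] k=[36 22 6 0 0 0 0 0 0 0]
t=6: x=[32.9396 21.0901 7.3116 0.8851 0.0000 0.0000 0.0000 0.0000 0.0000 0.0000] k=[30 24 3 0 0 0 0 0 0 0]
t=7: x=[28.1846 21.1393 5.5531 0.4425 0.0000 0.0000 0.0000 0.0000 0.0000 0.0000] k=[27 25 6 0 0 0 0 0 0 0]
t=8: x=[25.8185 21.8275 7.7515 0.8851 0.0000 0.0000 0.0000 0.0000 0.0000 0.0000] k=[22 22 6 0 0 0 0 0 0 0]
t=9: x=[21.2069 19.0285 7.3116 0.8851 0.0000 0.0000 0.0000 0.0000 0.0000 0.0000] k=[25 20 6 0 0 0 0 0 0 0]
t=10: x=[23.4110 18.0973 7.0183 0.8851 0.0000 0.0000 0.0000 0.0000 0.0000 0.0000] k=[23 22 5 3 0 0 0 0 0 0]
t=11: x=[22.0388 19.0285 7.0672 2.8042 0.4475 0.0000 0.0000 0.0000 0.0000 0.0000] k=[18 22 10 1 0 0 0 0 0 0]
t=12: x=[17.8889 19.0285 10.1985 2.1643 0.1492 0.0000 0.0000 0.0000 0.0000 0.0000] k=[17 22 10 5 0 0 0 0 0 0]
t=13: x=[17.0617 18.8814 10.7864 4.9219 0.7458 0.0000 0.0000 0.0000 0.0000 0.0000] k=[16 21 9 4 0 0 0 0 0 0]
t=14: x=[16.0898 17.9013 9.8067 4.0844 0.5967 0.0000 0.0000 0.0000 0.0000 0.0000] k=[13 15 7 3 5 0 0 0 0 0]
t=15: x=[12.7465 13.0651 7.4093 3.8382 3.9290 0.7542 0.0000 0.0000 0.0000 0.0000] k=[14 11 3 1 8 0 0 0 0 0]
t=16: x=[12.9883 9.9032 3.7970 2.3119 5.7202 1.2066 0.0000 0.0000 0.0000 0.0000] k=[12 7 6 5 6 2 0 0 0 0]
t=17: x=[10.7672 7.3329 5.8460 5.2176 5.2226 2.3125 0.3050 0.0000 0.0000 0.0000] k=[8 5 8 4 6 1 0 0 0 0]
t=18: x=[7.2083 5.6877 6.7740 4.8234 4.9241 1.6088 0.1525 0.0000 0.0000 0.0000] k=[4 6 8 6 5 0 1 0 0 0]
t=19: x=[4.0966 5.7844 7.2138 6.0555 4.3768 0.9050 0.7116 0.1542 0.0000 0.0000] k=[6 3 4 10 1 3 0 3 0 0]
t=20: x=[5.2918 3.4663 4.6260 7.6336 2.6357 2.2622 0.9148 2.1567 0.4674 0.0000] k=[3 5 7 7 0 6 1 3 0 0]

[0.0395, 0.0658, 0.0921, 0.0921, 0.0000, 0.0789, 0.0132, 0.0395, 0.0000, 0.0000]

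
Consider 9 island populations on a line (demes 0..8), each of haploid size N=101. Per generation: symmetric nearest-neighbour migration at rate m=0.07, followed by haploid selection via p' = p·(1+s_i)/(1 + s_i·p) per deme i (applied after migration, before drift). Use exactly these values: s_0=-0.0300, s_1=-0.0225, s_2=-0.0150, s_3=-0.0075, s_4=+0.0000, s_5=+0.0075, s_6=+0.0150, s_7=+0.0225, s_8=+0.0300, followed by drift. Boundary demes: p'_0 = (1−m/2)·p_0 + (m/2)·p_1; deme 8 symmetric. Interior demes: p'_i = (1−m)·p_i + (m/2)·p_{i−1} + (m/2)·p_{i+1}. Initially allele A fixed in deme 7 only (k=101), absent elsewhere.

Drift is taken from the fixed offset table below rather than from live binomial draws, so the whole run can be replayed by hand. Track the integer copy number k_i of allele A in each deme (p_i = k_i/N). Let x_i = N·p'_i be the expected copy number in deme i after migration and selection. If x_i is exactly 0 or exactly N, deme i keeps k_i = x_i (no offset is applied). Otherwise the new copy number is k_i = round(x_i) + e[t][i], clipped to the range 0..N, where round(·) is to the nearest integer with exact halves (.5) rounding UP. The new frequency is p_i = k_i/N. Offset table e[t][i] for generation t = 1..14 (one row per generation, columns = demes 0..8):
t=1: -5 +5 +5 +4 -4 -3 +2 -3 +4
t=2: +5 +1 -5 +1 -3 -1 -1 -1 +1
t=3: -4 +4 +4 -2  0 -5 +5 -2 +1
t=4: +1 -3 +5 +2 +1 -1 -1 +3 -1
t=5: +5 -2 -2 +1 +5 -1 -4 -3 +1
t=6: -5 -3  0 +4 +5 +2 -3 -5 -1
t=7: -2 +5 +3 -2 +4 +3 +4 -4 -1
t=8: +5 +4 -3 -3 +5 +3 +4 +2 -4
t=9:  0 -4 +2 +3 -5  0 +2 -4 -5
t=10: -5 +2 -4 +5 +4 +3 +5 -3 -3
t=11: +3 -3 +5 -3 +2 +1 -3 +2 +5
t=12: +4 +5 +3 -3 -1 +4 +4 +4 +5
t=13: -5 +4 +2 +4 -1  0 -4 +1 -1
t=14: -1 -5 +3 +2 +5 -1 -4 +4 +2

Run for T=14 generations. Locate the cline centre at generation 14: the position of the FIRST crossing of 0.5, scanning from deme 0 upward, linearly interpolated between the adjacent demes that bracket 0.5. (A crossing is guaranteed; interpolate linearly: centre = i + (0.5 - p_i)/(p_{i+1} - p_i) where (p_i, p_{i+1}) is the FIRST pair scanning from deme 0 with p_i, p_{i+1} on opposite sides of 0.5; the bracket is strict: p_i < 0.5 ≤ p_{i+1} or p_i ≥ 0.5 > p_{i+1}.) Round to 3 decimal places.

t=0: k=[0 0 0 0 0 0 0 101 0]
t=1: x=[0.0000 0.0000 0.0000 0.0000 0.0000 0.0000 3.5861 94.0749 3.6372] k=[0 0 0 0 0 0 6 91 8]
t=2: x=[0.0000 0.0000 0.0000 0.0000 0.0000 0.2116 8.8849 85.4155 11.1959] k=[0 0 0 0 0 0 8 84 12]
t=3: x=[0.0000 0.0000 0.0000 0.0000 0.0000 0.2821 10.5195 79.2027 14.8914] k=[0 0 0 0 0 0 16 77 16]
t=4: x=[0.0000 0.0000 0.0000 0.0000 0.0000 0.5642 17.7922 73.1807 18.5790] k=[0 0 0 0 0 0 17 76 18]
t=5: x=[0.0000 0.0000 0.0000 0.0000 0.0000 0.5994 18.6958 72.3637 20.5089] k=[0 0 0 0 0 0 15 69 22]
t=6: x=[0.0000 0.0000 0.0000 0.0000 0.0000 0.5289 16.5702 65.9758 24.1845] k=[0 0 0 0 0 3 14 61 23]
t=7: x=[0.0000 0.0000 0.0000 0.0000 0.1050 3.3038 15.4539 58.5734 24.8801] k=[0 0 0 0 4 6 19 55 24]
t=8: x=[0.0000 0.0000 0.0000 0.1390 3.9300 6.4298 20.0431 53.2155 25.6465] k=[0 0 0 0 9 9 24 55 22]
t=9: x=[0.0000 0.0000 0.0000 0.3126 8.6850 9.5897 24.8378 53.3204 23.6867] k=[0 0 0 3 4 10 27 49 19]
t=10: x=[0.0000 0.0000 0.1034 2.9087 4.1750 10.4548 27.4718 47.7398 20.5292] k=[0 0 0 8 8 13 32 45 18]
t=11: x=[0.0000 0.0000 0.2758 7.6665 8.1750 13.5776 32.1152 44.1522 19.4042] k=[0 0 5 5 10 15 29 46 24]
t=12: x=[0.0000 0.1711 4.7560 5.1382 10.0000 15.4123 29.4144 45.1899 25.3268] k=[0 5 8 2 9 19 33 49 30]
t=13: x=[0.1698 4.8244 7.5784 2.4370 9.1050 19.2562 33.4020 48.3355 31.2999] k=[0 9 10 6 8 19 29 49 30]
t=14: x=[0.3056 8.5404 9.6918 6.1663 8.3150 19.0804 29.6610 48.1954 31.2999] k=[0 4 13 8 13 18 26 52 33]

6.942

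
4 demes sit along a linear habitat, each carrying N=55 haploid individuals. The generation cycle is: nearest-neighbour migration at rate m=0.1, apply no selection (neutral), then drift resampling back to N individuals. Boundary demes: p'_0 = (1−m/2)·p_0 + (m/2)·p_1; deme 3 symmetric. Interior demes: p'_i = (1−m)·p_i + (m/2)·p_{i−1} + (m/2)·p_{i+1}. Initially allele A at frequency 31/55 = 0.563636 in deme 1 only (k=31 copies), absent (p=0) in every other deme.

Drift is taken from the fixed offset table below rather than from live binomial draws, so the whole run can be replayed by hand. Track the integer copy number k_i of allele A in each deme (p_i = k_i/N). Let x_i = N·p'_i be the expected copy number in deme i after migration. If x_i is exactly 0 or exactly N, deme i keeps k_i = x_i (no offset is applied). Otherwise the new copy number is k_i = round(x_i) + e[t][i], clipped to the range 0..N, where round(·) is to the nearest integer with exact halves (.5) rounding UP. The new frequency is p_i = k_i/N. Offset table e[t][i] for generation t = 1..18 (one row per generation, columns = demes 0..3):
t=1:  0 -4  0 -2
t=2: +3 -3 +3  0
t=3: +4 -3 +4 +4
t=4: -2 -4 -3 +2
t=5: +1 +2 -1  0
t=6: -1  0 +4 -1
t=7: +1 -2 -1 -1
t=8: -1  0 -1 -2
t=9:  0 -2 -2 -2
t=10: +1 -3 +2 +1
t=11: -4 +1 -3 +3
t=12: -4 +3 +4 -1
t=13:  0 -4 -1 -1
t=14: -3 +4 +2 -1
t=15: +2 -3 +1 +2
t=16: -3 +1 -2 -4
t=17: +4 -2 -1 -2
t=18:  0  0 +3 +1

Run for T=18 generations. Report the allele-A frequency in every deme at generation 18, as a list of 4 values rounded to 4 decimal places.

t=0: k=[0 31 0 0]
t=1: x=[1.5500 27.9000 1.5500 0.0000] k=[2 24 2 0]
t=2: x=[3.1000 21.8000 3.0000 0.1000] k=[6 19 6 0]
t=3: x=[6.6500 17.7000 6.3500 0.3000] k=[11 15 10 4]
t=4: x=[11.2000 14.5500 9.9500 4.3000] k=[9 11 7 6]
t=5: x=[9.1000 10.7000 7.1500 6.0500] k=[10 13 6 6]
t=6: x=[10.1500 12.5000 6.3500 6.0000] k=[9 13 10 5]
t=7: x=[9.2000 12.6500 9.9000 5.2500] k=[10 11 9 4]
t=8: x=[10.0500 10.8500 8.8500 4.2500] k=[9 11 8 2]
t=9: x=[9.1000 10.7500 7.8500 2.3000] k=[9 9 6 0]
t=10: x=[9.0000 8.8500 5.8500 0.3000] k=[10 6 8 1]
t=11: x=[9.8000 6.3000 7.5500 1.3500] k=[6 7 5 4]
t=12: x=[6.0500 6.8500 5.0500 4.0500] k=[2 10 9 3]
t=13: x=[2.4000 9.5500 8.7500 3.3000] k=[2 6 8 2]
t=14: x=[2.2000 5.9000 7.6000 2.3000] k=[0 10 10 1]
t=15: x=[0.5000 9.5000 9.5500 1.4500] k=[3 7 11 3]
t=16: x=[3.2000 7.0000 10.4000 3.4000] k=[0 8 8 0]
t=17: x=[0.4000 7.6000 7.6000 0.4000] k=[4 6 7 0]
t=18: x=[4.1000 5.9500 6.6000 0.3500] k=[4 6 10 1]

[0.0727, 0.1091, 0.1818, 0.0182]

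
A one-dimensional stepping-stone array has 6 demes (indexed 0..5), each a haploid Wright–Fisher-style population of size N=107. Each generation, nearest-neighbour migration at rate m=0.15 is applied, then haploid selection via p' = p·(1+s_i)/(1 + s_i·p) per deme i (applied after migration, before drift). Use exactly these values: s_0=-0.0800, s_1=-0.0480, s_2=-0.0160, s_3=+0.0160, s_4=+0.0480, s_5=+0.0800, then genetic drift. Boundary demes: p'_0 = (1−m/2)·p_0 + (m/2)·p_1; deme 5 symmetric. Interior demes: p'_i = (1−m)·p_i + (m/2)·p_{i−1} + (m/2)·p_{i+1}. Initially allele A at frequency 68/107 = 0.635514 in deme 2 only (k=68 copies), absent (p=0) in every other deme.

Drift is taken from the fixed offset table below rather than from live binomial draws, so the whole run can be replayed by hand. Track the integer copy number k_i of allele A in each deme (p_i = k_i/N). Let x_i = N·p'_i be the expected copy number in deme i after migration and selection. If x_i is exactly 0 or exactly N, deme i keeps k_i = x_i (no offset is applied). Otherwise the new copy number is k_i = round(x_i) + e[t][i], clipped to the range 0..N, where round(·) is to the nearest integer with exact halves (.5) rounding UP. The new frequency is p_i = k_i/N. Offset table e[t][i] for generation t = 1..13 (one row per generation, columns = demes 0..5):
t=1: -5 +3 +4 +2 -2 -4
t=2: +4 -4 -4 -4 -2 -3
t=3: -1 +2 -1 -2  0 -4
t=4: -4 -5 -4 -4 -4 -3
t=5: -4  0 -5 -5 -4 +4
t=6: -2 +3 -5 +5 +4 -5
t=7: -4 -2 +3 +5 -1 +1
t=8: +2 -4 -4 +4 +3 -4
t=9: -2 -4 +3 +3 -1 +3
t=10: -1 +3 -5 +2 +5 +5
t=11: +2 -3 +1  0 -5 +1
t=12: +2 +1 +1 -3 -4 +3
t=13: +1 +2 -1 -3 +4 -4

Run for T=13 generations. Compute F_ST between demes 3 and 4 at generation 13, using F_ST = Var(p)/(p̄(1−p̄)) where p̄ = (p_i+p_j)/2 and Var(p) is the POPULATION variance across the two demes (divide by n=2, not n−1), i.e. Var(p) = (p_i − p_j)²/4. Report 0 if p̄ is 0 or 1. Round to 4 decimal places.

0.0000

t=0: k=[0 0 68 0 0 0]
t=1: x=[0.0000 4.8663 57.3711 5.1777 0.0000 0.0000] k=[0 8 61 7 0 0]
t=2: x=[0.5522 10.8845 52.5436 10.6766 0.5501 0.0000] k=[5 7 49 7 0 0]
t=3: x=[4.7563 9.5629 42.2868 9.7649 0.5501 0.0000] k=[4 12 41 8 1 0]
t=4: x=[4.2466 13.0026 35.9639 10.0942 1.5186 0.0810] k=[0 8 32 6 0 0]
t=5: x=[0.5522 8.7947 27.9159 7.6115 0.4715 0.0000] k=[0 9 23 3 0 0]
t=6: x=[0.6213 8.9627 20.1845 4.3406 0.2358 0.0000] k=[0 12 15 9 4 0]
t=7: x=[0.8286 10.8365 14.1261 9.2077 4.2628 0.3239] k=[0 9 17 14 3 1]
t=8: x=[0.6213 8.5308 15.9548 13.5872 3.8451 1.2409] k=[3 5 12 18 7 0]
t=9: x=[2.9048 5.1294 11.7552 16.9502 7.6254 0.5668] k=[1 1 15 20 7 4]
t=10: x=[0.9207 1.9534 14.1261 18.8957 8.0939 4.5486] k=[0 5 9 21 13 10]
t=11: x=[0.3451 4.6990 9.4600 19.7544 13.9334 10.9592] k=[2 2 10 20 9 12]
t=12: x=[1.8428 2.4781 10.0028 18.6684 10.4851 12.6060] k=[4 3 11 16 6 16]
t=13: x=[3.6216 3.5044 10.6197 15.0795 7.8336 16.2843] k=[5 6 10 12 12 12]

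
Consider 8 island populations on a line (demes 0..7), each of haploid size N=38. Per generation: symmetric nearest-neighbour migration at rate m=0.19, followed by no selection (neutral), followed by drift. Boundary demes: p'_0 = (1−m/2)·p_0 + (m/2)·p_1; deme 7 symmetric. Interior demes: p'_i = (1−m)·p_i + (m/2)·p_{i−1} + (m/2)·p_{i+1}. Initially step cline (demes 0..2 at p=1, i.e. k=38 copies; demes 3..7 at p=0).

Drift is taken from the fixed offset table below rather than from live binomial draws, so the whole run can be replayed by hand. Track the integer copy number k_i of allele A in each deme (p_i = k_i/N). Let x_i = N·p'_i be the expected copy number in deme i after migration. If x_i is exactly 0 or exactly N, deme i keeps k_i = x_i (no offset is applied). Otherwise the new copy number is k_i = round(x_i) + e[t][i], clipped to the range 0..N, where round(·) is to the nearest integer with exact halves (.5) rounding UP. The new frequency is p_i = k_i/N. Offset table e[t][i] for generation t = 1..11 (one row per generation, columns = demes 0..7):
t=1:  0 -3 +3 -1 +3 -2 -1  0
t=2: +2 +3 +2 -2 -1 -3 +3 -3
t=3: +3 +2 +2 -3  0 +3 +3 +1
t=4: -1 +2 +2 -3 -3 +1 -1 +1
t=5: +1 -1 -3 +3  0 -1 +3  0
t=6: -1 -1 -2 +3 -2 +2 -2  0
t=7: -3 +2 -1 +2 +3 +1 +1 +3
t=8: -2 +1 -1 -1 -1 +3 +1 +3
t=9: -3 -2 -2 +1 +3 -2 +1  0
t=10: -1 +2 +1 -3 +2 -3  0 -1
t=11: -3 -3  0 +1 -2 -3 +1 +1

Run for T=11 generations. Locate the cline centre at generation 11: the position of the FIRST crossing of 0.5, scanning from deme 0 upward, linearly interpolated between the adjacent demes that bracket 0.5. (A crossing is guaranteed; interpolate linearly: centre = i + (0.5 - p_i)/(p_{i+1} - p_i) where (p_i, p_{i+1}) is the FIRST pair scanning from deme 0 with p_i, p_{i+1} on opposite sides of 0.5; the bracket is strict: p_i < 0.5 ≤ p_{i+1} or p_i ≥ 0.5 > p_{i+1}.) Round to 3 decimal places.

t=0: k=[38 38 38 0 0 0 0 0]
t=1: x=[38.0000 38.0000 34.3900 3.6100 0.0000 0.0000 0.0000 0.0000] k=[38 38 37 3 0 0 0 0]
t=2: x=[38.0000 37.9050 33.8650 5.9450 0.2850 0.0000 0.0000 0.0000] k=[38 38 36 4 0 0 0 0]
t=3: x=[38.0000 37.8100 33.1500 6.6600 0.3800 0.0000 0.0000 0.0000] k=[38 38 35 4 0 0 0 0]
t=4: x=[38.0000 37.7150 32.3400 6.5650 0.3800 0.0000 0.0000 0.0000] k=[38 38 34 4 0 0 0 0]
t=5: x=[38.0000 37.6200 31.5300 6.4700 0.3800 0.0000 0.0000 0.0000] k=[38 37 29 9 0 0 0 0]
t=6: x=[37.9050 36.3350 27.8600 10.0450 0.8550 0.0000 0.0000 0.0000] k=[37 35 26 13 0 0 0 0]
t=7: x=[36.8100 34.3350 25.6200 13.0000 1.2350 0.0000 0.0000 0.0000] k=[34 36 25 15 4 0 0 0]
t=8: x=[34.1900 34.7650 25.0950 14.9050 4.6650 0.3800 0.0000 0.0000] k=[32 36 24 14 4 3 0 0]
t=9: x=[32.3800 34.4800 24.1900 14.0000 4.8550 2.8100 0.2850 0.0000] k=[29 32 22 15 8 1 1 0]
t=10: x=[29.2850 30.7650 22.2850 15.0000 8.0000 1.6650 0.9050 0.0950] k=[28 33 23 12 10 0 1 0]
t=11: x=[28.4750 31.5750 22.9050 12.8550 9.2400 1.0450 0.8100 0.0950] k=[25 29 23 14 7 0 2 1]

2.444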